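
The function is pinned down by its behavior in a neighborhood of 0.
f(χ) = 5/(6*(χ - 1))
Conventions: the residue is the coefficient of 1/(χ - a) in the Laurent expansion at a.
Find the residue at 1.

The residue is 5/6.

At the order-1 pole 1 set g(χ) = (χ - (1))*f(χ) = 5/6.
Simple pole: residue = g(a) at a = 1, which is 5/6.


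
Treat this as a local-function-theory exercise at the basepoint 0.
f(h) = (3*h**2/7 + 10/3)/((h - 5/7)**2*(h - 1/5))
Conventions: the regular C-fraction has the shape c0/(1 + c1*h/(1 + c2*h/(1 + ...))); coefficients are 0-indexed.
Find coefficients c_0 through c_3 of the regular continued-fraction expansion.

Taylor coefficients (expand at 0): a_0 = -98/3, a_1 = -1274/5, a_2 = -36757/25, a_3 = -2895641/375.
c0 = a_0 = -98/3. Peel one level at a time: if S = 1 + c*h/S' with S'(0) = 1, then c is the h-coefficient of S and S' = c*h/(S - 1).
S_1 = c0/f = 1 + (-39/5)*h + (5541/350)*h^2 + ...; c1 = -39/5.
S_2 = c1*h/(S_1 - 1) = 1 + (1847/910)*h + (7432337/2484300)*h^2 + ...; c2 = 1847/910.
S_3 = c2*h/(S_2 - 1) = 1 + (-7432337/5042310)*h + ...; c3 = -7432337/5042310.

The regular C-fraction coefficients are [-98/3, -39/5, 1847/910, -7432337/5042310].


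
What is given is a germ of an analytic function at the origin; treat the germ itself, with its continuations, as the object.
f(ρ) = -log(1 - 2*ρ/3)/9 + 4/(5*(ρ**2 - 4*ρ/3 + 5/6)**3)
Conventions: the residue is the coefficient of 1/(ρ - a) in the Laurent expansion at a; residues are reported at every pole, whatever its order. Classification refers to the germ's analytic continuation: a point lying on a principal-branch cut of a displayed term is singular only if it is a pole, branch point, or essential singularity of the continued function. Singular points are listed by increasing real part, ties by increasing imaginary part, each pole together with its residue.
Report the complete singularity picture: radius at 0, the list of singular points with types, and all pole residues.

Radius of convergence at 0: (1/6)*sqrt(30).
At (2/3) - ((1/6)*sqrt(14))*i: a pole of order 3; residue ((729/1715)*sqrt(14))*i.
At (2/3) + ((1/6)*sqrt(14))*i: a pole of order 3; residue -((729/1715)*sqrt(14))*i.
At 3/2: a logarithmic branch point.

Denominator factor (ρ**2 - 4*ρ/3 + 5/6)^3: discriminant -14/9, complex-conjugate roots (2/3) + ((1/6)*sqrt(14))*i and (2/3) - ((1/6)*sqrt(14))*i; poles of order 3, moduli (1/6)*sqrt(30) and (1/6)*sqrt(30).
Branch term (-1/9)*log(1 - ρ/(3/2)): its argument vanishes at ρ = 3/2, a logarithmic branch point, modulus 3/2.
The radius of convergence is the smallest modulus among the singular points: (1/6)*sqrt(30).
The branch term is analytic at (2/3) - ((1/6)*sqrt(14))*i and contributes nothing to the residue; only the rational part matters.
The factor ρ**2 - 4*ρ/3 + 5/6 splits as (ρ - a)(ρ - a') with a = (2/3) - ((1/6)*sqrt(14))*i, a' = (2/3) + ((1/6)*sqrt(14))*i. At the order-3 pole a set g(ρ) = (ρ - a)^3*(rational part) = [4/5] / (ρ - a')^3.
Order-3 pole: residue = g''(a)/2; g''((2/3) - ((1/6)*sqrt(14))*i) = ((1458/1715)*sqrt(14))*i, so the residue is ((729/1715)*sqrt(14))*i.
The branch term is analytic at (2/3) + ((1/6)*sqrt(14))*i and contributes nothing to the residue; only the rational part matters.
The factor ρ**2 - 4*ρ/3 + 5/6 splits as (ρ - a)(ρ - a') with a = (2/3) + ((1/6)*sqrt(14))*i, a' = (2/3) - ((1/6)*sqrt(14))*i. At the order-3 pole a set g(ρ) = (ρ - a)^3*(rational part) = [4/5] / (ρ - a')^3.
Order-3 pole: residue = g''(a)/2; g''((2/3) + ((1/6)*sqrt(14))*i) = -((1458/1715)*sqrt(14))*i, so the residue is -((729/1715)*sqrt(14))*i.
List the singular points by increasing real part (a conjugate pair: the negative imaginary part first).


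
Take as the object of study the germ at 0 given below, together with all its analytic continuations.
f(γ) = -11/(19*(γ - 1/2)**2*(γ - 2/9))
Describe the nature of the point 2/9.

The denominator factor γ - 2/9 vanishes at 2/9 and appears to the power 1; the numerator there equals -11/19, nonzero, and no other factor vanishes.
Hence a pole whose order is the multiplicity, 1.

The point is a pole of order 1.


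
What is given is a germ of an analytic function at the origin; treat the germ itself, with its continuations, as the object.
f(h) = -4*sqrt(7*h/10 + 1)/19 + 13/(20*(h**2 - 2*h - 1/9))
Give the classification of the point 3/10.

The point is a regular point.

Denominator factors: h**2 - 2*h - 1/9 = -559/900 at h = 3/10 — none vanishes.
Branch term sqrt(1 - h/(-10/7)): argument at 3/10 is 121/100, nonzero, so 3/10 is not its branch point (a point on a principal cut is still regular for the continued germ).
So the germ continues analytically to 3/10.


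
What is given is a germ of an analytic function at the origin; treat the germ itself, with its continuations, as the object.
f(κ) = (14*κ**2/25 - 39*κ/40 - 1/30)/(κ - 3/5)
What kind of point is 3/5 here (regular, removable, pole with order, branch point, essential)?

The point is a pole of order 1.

The denominator factor κ - 3/5 vanishes at 3/5 and appears to the power 1; the numerator there equals -6251/15000, nonzero, and no other factor vanishes.
Hence a pole whose order is the multiplicity, 1.


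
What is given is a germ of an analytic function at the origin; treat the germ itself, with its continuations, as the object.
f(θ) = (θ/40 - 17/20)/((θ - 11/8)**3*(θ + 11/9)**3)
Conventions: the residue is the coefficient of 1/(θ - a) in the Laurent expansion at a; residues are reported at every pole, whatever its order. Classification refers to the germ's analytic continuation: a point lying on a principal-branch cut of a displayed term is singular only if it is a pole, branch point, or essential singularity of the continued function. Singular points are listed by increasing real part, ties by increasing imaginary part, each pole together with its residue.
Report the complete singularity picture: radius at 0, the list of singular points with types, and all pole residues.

Denominator factor (θ - 11/8)^3: pole of order 3 at 11/8, modulus 11/8.
Denominator factor (θ + 11/9)^3: pole of order 3 at -11/9, modulus 11/9.
The radius of convergence is the smallest modulus among the singular points: 11/9.
At the order-3 pole -11/9 set g(θ) = (θ - (-11/9))^3*f(θ) = (θ/40 - 17/20)/(θ - 11/8)**3.
Order-3 pole: residue = g''(a)/2; g''(-11/9) = 19691817984/228669389707, so the residue is 9845908992/228669389707.
At the order-3 pole 11/8 set g(θ) = (θ - (11/8))^3*f(θ) = (θ/40 - 17/20)/(θ + 11/9)**3.
Order-3 pole: residue = g''(a)/2; g''(11/8) = -19691817984/228669389707, so the residue is -9845908992/228669389707.
List the singular points by increasing real part (a conjugate pair: the negative imaginary part first).

Radius of convergence at 0: 11/9.
At -11/9: a pole of order 3; residue 9845908992/228669389707.
At 11/8: a pole of order 3; residue -9845908992/228669389707.


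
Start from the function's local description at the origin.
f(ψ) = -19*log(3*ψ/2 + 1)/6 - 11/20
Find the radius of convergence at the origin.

The radius of convergence is 2/3.

Branch term (-19/6)*log(1 - ψ/(-2/3)): its argument vanishes at ψ = -2/3, a logarithmic branch point, modulus 2/3.
The radius of convergence is the smallest modulus among the singular points: 2/3.


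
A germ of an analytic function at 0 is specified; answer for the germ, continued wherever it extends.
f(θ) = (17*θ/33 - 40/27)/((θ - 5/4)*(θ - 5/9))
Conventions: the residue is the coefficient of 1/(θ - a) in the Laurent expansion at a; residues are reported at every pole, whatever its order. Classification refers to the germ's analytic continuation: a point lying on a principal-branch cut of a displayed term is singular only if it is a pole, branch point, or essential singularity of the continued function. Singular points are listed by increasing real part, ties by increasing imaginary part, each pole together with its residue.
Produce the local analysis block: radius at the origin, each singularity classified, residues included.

Radius of convergence at 0: 5/9.
At 5/9: a pole of order 1; residue 284/165.
At 5/4: a pole of order 1; residue -199/165.

Denominator factor (θ - 5/9): pole of order 1 at 5/9, modulus 5/9.
Denominator factor (θ - 5/4): pole of order 1 at 5/4, modulus 5/4.
The radius of convergence is the smallest modulus among the singular points: 5/9.
At the order-1 pole 5/9 set g(θ) = (θ - (5/9))*f(θ) = (17*θ/33 - 40/27)/(θ - 5/4).
Simple pole: residue = g(a) at a = 5/9, which is 284/165.
At the order-1 pole 5/4 set g(θ) = (θ - (5/4))*f(θ) = (17*θ/33 - 40/27)/(θ - 5/9).
Simple pole: residue = g(a) at a = 5/4, which is -199/165.
List the singular points by increasing real part (a conjugate pair: the negative imaginary part first).


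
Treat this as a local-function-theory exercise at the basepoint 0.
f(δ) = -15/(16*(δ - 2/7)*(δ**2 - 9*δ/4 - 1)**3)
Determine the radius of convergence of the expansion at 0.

The radius of convergence is 2/7.

Denominator factor (δ**2 - 9*δ/4 - 1)^3: discriminant 145/16, real irrational roots 9/8 + (1/8)*sqrt(145) and 9/8 - (1/8)*sqrt(145); poles of order 3, moduli 9/8 + (1/8)*sqrt(145) and -9/8 + (1/8)*sqrt(145).
Denominator factor (δ - 2/7): pole of order 1 at 2/7, modulus 2/7.
The radius of convergence is the smallest modulus among the singular points: 2/7.


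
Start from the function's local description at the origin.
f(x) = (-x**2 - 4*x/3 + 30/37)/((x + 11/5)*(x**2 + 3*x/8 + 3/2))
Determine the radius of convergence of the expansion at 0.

Denominator factor (x**2 + 3*x/8 + 3/2): discriminant -375/64, complex-conjugate roots (-3/16) + ((5/16)*sqrt(15))*i and (-3/16) - ((5/16)*sqrt(15))*i; poles of order 1, moduli (1/2)*sqrt(6) and (1/2)*sqrt(6).
Denominator factor (x + 11/5): pole of order 1 at -11/5, modulus 11/5.
The radius of convergence is the smallest modulus among the singular points: (1/2)*sqrt(6).

The radius of convergence is (1/2)*sqrt(6).


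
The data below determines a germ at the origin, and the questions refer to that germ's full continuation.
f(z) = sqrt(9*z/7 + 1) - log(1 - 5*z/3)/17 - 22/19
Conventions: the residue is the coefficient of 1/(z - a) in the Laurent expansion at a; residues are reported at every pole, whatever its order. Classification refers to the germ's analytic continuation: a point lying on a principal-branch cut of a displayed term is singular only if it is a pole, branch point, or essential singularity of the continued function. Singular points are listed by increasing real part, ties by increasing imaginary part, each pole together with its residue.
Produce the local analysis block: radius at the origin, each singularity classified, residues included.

Branch term (1)*sqrt(1 - z/(-7/9)): its argument vanishes at z = -7/9, a square-root branch point, modulus 7/9.
Branch term (-1/17)*log(1 - z/(3/5)): its argument vanishes at z = 3/5, a logarithmic branch point, modulus 3/5.
The radius of convergence is the smallest modulus among the singular points: 3/5.
List the singular points by increasing real part (a conjugate pair: the negative imaginary part first).

Radius of convergence at 0: 3/5.
At -7/9: an algebraic (square-root) branch point.
At 3/5: a logarithmic branch point.


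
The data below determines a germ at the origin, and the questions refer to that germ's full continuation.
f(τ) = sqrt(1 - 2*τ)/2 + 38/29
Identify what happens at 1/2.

The term (1/2)*sqrt(1 - τ/(1/2)) has argument 1 - 1/2/(1/2) = 0 at 1/2: a square-root (algebraic, two-sheeted) branch point; the remaining terms are analytic or single-valued there.

The point is an algebraic (square-root) branch point.


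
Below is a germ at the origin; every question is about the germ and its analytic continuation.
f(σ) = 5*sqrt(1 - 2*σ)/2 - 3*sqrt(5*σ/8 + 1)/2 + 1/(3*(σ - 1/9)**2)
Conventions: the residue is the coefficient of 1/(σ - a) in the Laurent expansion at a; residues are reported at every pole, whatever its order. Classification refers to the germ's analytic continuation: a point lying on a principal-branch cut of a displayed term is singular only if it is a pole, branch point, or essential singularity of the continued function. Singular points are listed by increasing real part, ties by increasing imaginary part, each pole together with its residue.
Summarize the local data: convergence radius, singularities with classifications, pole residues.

Radius of convergence at 0: 1/9.
At -8/5: an algebraic (square-root) branch point.
At 1/9: a pole of order 2; residue 0.
At 1/2: an algebraic (square-root) branch point.

Denominator factor (σ - 1/9)^2: pole of order 2 at 1/9, modulus 1/9.
Branch term (5/2)*sqrt(1 - σ/(1/2)): its argument vanishes at σ = 1/2, a square-root branch point, modulus 1/2.
Branch term (-3/2)*sqrt(1 - σ/(-8/5)): its argument vanishes at σ = -8/5, a square-root branch point, modulus 8/5.
The radius of convergence is the smallest modulus among the singular points: 1/9.
The branch terms are analytic at 1/9 and contribute nothing to the residue; only the rational part matters.
At the order-2 pole 1/9 set g(σ) = (σ - (1/9))^2*(rational part) = 1/3.
Order-2 pole: residue = g'(a); g'(1/9) = 0, so the residue is 0.
List the singular points by increasing real part (a conjugate pair: the negative imaginary part first).


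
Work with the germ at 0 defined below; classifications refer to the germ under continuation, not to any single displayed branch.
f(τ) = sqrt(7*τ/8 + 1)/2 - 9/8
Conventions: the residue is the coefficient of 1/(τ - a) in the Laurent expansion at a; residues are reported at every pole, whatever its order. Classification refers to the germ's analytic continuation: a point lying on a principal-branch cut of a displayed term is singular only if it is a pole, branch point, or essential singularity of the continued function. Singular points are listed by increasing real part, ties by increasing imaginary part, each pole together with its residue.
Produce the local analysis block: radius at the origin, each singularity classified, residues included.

Branch term (1/2)*sqrt(1 - τ/(-8/7)): its argument vanishes at τ = -8/7, a square-root branch point, modulus 8/7.
The radius of convergence is the smallest modulus among the singular points: 8/7.

Radius of convergence at 0: 8/7.
At -8/7: an algebraic (square-root) branch point.


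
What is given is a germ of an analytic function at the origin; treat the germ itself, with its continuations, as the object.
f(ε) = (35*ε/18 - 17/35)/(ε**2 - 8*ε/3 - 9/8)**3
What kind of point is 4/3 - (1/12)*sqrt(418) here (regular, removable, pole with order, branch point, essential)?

The point is a pole of order 3.

The denominator factor ε**2 - 8*ε/3 - 9/8 vanishes at 4/3 - (1/12)*sqrt(418) and appears to the power 3; the numerator there equals 1991/945 - (35/216)*sqrt(418), nonzero, and no other factor vanishes.
Hence a pole whose order is the multiplicity, 3.


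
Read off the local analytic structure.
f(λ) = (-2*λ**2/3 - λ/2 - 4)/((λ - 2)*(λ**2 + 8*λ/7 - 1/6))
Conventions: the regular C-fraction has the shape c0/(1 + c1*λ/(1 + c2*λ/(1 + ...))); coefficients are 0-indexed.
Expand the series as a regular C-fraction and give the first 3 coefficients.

Taylor coefficients (expand at 0): a_0 = -12, a_1 = -1257/14, a_2 = -135911/196.
c0 = a_0 = -12. Peel one level at a time: if S = 1 + c*λ/S' with S'(0) = 1, then c is the λ-coefficient of S and S' = c*λ/(S - 1).
S_1 = c0/f = 1 + (-419/56)*λ + (-2423/1344)*λ^2 + ...; c1 = -419/56.
S_2 = c1*λ/(S_1 - 1) = 1 + (-2423/10056)*λ + ...; c2 = -2423/10056.

The regular C-fraction coefficients are [-12, -419/56, -2423/10056].


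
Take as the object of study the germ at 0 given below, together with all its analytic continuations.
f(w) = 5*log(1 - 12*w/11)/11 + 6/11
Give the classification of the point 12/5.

There is no denominator, hence no pole anywhere.
Branch term log(1 - w/(11/12)): argument at 12/5 is -89/55, nonzero, so 12/5 is not its branch point (a point on a principal cut is still regular for the continued germ).
So the germ continues analytically to 12/5.

The point is a regular point.


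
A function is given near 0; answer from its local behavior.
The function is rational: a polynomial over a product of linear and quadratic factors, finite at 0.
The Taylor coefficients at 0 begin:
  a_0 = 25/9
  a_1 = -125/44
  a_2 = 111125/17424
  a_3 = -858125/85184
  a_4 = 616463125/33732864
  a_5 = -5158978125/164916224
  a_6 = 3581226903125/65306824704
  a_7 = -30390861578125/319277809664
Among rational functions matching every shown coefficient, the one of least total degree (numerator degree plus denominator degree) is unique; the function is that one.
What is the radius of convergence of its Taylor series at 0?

The radius of convergence is -9/22 + (1/110)*sqrt(11705).

No rational of total degree below 2 reproduces all 8 coefficients; solving the [0/2] Pade equations on them gives f(ν) = -20/(9*(ν**2 - 9*ν/11 - 4/5)), whose expansion matches every shown term.
Denominator factor (ν**2 - 9*ν/11 - 4/5): discriminant 2341/605, real irrational roots 9/22 + (1/110)*sqrt(11705) and 9/22 - (1/110)*sqrt(11705); poles of order 1, moduli 9/22 + (1/110)*sqrt(11705) and -9/22 + (1/110)*sqrt(11705).
The radius of convergence is the smallest modulus among the singular points: -9/22 + (1/110)*sqrt(11705).


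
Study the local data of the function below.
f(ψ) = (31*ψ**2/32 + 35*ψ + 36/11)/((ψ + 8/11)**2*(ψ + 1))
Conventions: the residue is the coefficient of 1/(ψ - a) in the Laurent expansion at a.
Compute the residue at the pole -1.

At the order-1 pole -1 set g(ψ) = (ψ - (-1))*f(ψ) = (31*ψ**2/32 + 35*ψ + 36/11)/(ψ + 8/11)**2.
Simple pole: residue = g(a) at a = -1, which is -13233/32.

The residue is -13233/32.


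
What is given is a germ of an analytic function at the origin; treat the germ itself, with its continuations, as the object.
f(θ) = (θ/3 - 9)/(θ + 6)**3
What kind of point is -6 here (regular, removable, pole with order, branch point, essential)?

The denominator factor θ + 6 vanishes at -6 and appears to the power 3; the numerator there equals -11, nonzero, and no other factor vanishes.
Hence a pole whose order is the multiplicity, 3.

The point is a pole of order 3.


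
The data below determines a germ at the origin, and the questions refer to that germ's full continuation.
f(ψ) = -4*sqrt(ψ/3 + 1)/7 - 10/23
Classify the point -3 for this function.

The point is an algebraic (square-root) branch point.

The term (-4/7)*sqrt(1 - ψ/(-3)) has argument 1 - -3/(-3) = 0 at -3: a square-root (algebraic, two-sheeted) branch point; the remaining terms are analytic or single-valued there.


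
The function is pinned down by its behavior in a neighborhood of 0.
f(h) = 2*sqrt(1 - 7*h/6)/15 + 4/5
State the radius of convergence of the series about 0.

The radius of convergence is 6/7.

Branch term (2/15)*sqrt(1 - h/(6/7)): its argument vanishes at h = 6/7, a square-root branch point, modulus 6/7.
The radius of convergence is the smallest modulus among the singular points: 6/7.


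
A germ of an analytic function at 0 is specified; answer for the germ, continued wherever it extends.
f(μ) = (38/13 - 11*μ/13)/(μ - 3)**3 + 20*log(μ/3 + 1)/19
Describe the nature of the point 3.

The point is a pole of order 3.

The denominator factor μ - 3 vanishes at 3 and appears to the power 3; the numerator there equals 5/13, nonzero, and no other factor vanishes.
The branch terms are analytic at this point.
Hence a pole whose order is the multiplicity, 3.


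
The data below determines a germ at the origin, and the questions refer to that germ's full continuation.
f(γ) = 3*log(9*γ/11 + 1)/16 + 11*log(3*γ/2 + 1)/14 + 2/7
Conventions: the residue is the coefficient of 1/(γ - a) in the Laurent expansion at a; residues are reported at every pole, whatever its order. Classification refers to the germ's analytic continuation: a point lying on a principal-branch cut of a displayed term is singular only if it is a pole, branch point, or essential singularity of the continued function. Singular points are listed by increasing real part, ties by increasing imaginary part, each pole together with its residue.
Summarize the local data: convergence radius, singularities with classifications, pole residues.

Radius of convergence at 0: 2/3.
At -11/9: a logarithmic branch point.
At -2/3: a logarithmic branch point.

Branch term (3/16)*log(1 - γ/(-11/9)): its argument vanishes at γ = -11/9, a logarithmic branch point, modulus 11/9.
Branch term (11/14)*log(1 - γ/(-2/3)): its argument vanishes at γ = -2/3, a logarithmic branch point, modulus 2/3.
The radius of convergence is the smallest modulus among the singular points: 2/3.
List the singular points by increasing real part (a conjugate pair: the negative imaginary part first).


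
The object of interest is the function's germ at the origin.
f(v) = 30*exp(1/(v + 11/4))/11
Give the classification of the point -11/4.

The exponent 1/(v - (-11/4)) has a pole at -11/4, so exp(1/(v - (-11/4))) takes every nonzero value near it: an essential singularity (not a pole of any order).

The point is an essential singularity.


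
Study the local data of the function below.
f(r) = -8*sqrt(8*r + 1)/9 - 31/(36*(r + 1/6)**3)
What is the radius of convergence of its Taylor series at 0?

The radius of convergence is 1/8.

Denominator factor (r + 1/6)^3: pole of order 3 at -1/6, modulus 1/6.
Branch term (-8/9)*sqrt(1 - r/(-1/8)): its argument vanishes at r = -1/8, a square-root branch point, modulus 1/8.
The radius of convergence is the smallest modulus among the singular points: 1/8.


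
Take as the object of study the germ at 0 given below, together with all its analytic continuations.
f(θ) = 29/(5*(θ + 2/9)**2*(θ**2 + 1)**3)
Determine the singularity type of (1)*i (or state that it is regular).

The point is a pole of order 3.

The denominator factor θ**2 + 1 vanishes at (1)*i and appears to the power 3; the numerator there equals 29/5, nonzero, and no other factor vanishes.
Hence a pole whose order is the multiplicity, 3.


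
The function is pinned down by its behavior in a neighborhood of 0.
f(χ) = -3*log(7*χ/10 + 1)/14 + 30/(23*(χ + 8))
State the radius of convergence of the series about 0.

Denominator factor (χ + 8): pole of order 1 at -8, modulus 8.
Branch term (-3/14)*log(1 - χ/(-10/7)): its argument vanishes at χ = -10/7, a logarithmic branch point, modulus 10/7.
The radius of convergence is the smallest modulus among the singular points: 10/7.

The radius of convergence is 10/7.


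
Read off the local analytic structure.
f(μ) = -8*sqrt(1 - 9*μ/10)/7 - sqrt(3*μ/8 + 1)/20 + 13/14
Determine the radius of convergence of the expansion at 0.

Branch term (-1/20)*sqrt(1 - μ/(-8/3)): its argument vanishes at μ = -8/3, a square-root branch point, modulus 8/3.
Branch term (-8/7)*sqrt(1 - μ/(10/9)): its argument vanishes at μ = 10/9, a square-root branch point, modulus 10/9.
The radius of convergence is the smallest modulus among the singular points: 10/9.

The radius of convergence is 10/9.


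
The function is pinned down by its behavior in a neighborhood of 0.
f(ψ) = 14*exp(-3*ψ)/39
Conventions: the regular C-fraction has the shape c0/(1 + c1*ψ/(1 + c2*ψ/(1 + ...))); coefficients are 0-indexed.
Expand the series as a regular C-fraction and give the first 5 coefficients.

Taylor coefficients (expand at 0): a_0 = 14/39, a_1 = -14/13, a_2 = 21/13, a_3 = -21/13, a_4 = 63/52.
c0 = a_0 = 14/39. Peel one level at a time: if S = 1 + c*ψ/S' with S'(0) = 1, then c is the ψ-coefficient of S and S' = c*ψ/(S - 1).
S_1 = c0/f = 1 + (3)*ψ + (9/2)*ψ^2 + ...; c1 = 3.
S_2 = c1*ψ/(S_1 - 1) = 1 + (-3/2)*ψ + (3/4)*ψ^2 + ...; c2 = -3/2.
S_3 = c2*ψ/(S_2 - 1) = 1 + (1/2)*ψ + (1/4)*ψ^2 + ...; c3 = 1/2.
S_4 = c3*ψ/(S_3 - 1) = 1 + (-1/2)*ψ + ...; c4 = -1/2.

The regular C-fraction coefficients are [14/39, 3, -3/2, 1/2, -1/2].


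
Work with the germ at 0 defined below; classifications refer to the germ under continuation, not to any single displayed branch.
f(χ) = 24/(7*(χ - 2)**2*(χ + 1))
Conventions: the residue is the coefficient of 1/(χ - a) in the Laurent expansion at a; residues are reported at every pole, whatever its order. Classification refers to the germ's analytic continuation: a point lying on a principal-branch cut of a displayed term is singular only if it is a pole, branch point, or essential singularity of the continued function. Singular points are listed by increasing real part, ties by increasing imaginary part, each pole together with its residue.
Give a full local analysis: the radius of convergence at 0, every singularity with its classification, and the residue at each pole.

Radius of convergence at 0: 1.
At -1: a pole of order 1; residue 8/21.
At 2: a pole of order 2; residue -8/21.

Denominator factor (χ + 1): pole of order 1 at -1, modulus 1.
Denominator factor (χ - 2)^2: pole of order 2 at 2, modulus 2.
The radius of convergence is the smallest modulus among the singular points: 1.
At the order-1 pole -1 set g(χ) = (χ - (-1))*f(χ) = 24/(7*(χ - 2)**2).
Simple pole: residue = g(a) at a = -1, which is 8/21.
At the order-2 pole 2 set g(χ) = (χ - (2))^2*f(χ) = 24/(7*(χ + 1)).
Order-2 pole: residue = g'(a); g'(2) = -8/21, so the residue is -8/21.
List the singular points by increasing real part (a conjugate pair: the negative imaginary part first).


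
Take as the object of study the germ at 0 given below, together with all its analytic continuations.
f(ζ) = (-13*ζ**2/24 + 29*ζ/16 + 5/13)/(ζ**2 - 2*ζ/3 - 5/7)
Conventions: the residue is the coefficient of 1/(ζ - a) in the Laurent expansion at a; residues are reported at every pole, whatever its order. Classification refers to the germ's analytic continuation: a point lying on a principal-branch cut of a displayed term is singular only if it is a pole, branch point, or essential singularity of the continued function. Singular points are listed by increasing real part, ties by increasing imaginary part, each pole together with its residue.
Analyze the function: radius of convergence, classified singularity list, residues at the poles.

Radius of convergence at 0: -1/3 + (2/21)*sqrt(91).
At 1/3 - (2/21)*sqrt(91): a pole of order 1; residue 209/288 - (18929/681408)*sqrt(91).
At 1/3 + (2/21)*sqrt(91): a pole of order 1; residue 209/288 + (18929/681408)*sqrt(91).

Denominator factor (ζ**2 - 2*ζ/3 - 5/7): discriminant 208/63, real irrational roots 1/3 + (2/21)*sqrt(91) and 1/3 - (2/21)*sqrt(91); poles of order 1, moduli 1/3 + (2/21)*sqrt(91) and -1/3 + (2/21)*sqrt(91).
The radius of convergence is the smallest modulus among the singular points: -1/3 + (2/21)*sqrt(91).
The factor ζ**2 - 2*ζ/3 - 5/7 splits as (ζ - a)(ζ - a') with a = 1/3 - (2/21)*sqrt(91), a' = 1/3 + (2/21)*sqrt(91). At the order-1 pole a set g(ζ) = (ζ - a)*f(ζ) = [-13*ζ**2/24 + 29*ζ/16 + 5/13] / (ζ - a').
Simple pole: residue = g(a) at a = 1/3 - (2/21)*sqrt(91), which is 209/288 - (18929/681408)*sqrt(91).
The factor ζ**2 - 2*ζ/3 - 5/7 splits as (ζ - a)(ζ - a') with a = 1/3 + (2/21)*sqrt(91), a' = 1/3 - (2/21)*sqrt(91). At the order-1 pole a set g(ζ) = (ζ - a)*f(ζ) = [-13*ζ**2/24 + 29*ζ/16 + 5/13] / (ζ - a').
Simple pole: residue = g(a) at a = 1/3 + (2/21)*sqrt(91), which is 209/288 + (18929/681408)*sqrt(91).
List the singular points by increasing real part (a conjugate pair: the negative imaginary part first).


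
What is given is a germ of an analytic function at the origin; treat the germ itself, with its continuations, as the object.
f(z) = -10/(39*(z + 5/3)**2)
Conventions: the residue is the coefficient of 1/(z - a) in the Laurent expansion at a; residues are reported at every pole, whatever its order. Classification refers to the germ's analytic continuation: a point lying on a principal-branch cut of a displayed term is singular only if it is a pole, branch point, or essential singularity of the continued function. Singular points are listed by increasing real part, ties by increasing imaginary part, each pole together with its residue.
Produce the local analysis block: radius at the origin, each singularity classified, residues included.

Denominator factor (z + 5/3)^2: pole of order 2 at -5/3, modulus 5/3.
The radius of convergence is the smallest modulus among the singular points: 5/3.
At the order-2 pole -5/3 set g(z) = (z - (-5/3))^2*f(z) = -10/39.
Order-2 pole: residue = g'(a); g'(-5/3) = 0, so the residue is 0.

Radius of convergence at 0: 5/3.
At -5/3: a pole of order 2; residue 0.


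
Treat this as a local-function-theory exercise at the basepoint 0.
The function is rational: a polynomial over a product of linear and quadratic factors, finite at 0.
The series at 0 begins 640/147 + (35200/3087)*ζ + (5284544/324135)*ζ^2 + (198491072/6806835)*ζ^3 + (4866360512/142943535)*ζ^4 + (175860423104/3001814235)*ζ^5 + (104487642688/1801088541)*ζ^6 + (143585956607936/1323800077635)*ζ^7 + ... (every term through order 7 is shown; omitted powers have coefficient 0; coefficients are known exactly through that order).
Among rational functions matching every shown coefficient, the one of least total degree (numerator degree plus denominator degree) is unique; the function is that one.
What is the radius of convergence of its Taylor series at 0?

The radius of convergence is 3/5.

No rational of total degree below 5 reproduces all 8 coefficients; solving the [2/3] Pade equations on them gives f(ζ) = (-19*ζ**2/25 + 4*ζ + 2)/((ζ - 7/8)**2*(ζ + 3/5)), whose expansion matches every shown term.
Denominator factor (ζ + 3/5): pole of order 1 at -3/5, modulus 3/5.
Denominator factor (ζ - 7/8)^2: pole of order 2 at 7/8, modulus 7/8.
The radius of convergence is the smallest modulus among the singular points: 3/5.


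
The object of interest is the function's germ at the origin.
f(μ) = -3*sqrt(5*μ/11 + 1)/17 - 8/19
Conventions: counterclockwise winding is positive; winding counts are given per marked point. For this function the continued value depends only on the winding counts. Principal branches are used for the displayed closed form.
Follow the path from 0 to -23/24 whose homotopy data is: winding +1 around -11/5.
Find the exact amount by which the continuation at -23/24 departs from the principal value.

Continued minus principal equals (1/374)*sqrt(9834).

The rational part is single-valued and drops out of the difference; each branch term changes only by its own monodromy.
(-3/17)*sqrt(1 - μ/(-11/5)): winding +1 is odd, the square root flips sign, contributing -2*(-3/17)*sqrt(1 - (-23/24)/(-11/5)) = -2*(-3/17)*sqrt(149/264) = (1/374)*sqrt(9834).
Summing the contributions at μ = -23/24 gives (1/374)*sqrt(9834).


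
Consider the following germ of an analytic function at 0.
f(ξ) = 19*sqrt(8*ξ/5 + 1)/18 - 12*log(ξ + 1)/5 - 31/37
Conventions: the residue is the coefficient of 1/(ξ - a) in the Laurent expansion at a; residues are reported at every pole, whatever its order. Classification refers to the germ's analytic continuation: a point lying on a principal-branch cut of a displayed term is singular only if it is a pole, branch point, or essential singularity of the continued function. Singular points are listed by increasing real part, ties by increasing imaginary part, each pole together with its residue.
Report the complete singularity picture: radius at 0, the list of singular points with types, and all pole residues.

Branch term (19/18)*sqrt(1 - ξ/(-5/8)): its argument vanishes at ξ = -5/8, a square-root branch point, modulus 5/8.
Branch term (-12/5)*log(1 - ξ/(-1)): its argument vanishes at ξ = -1, a logarithmic branch point, modulus 1.
The radius of convergence is the smallest modulus among the singular points: 5/8.
List the singular points by increasing real part (a conjugate pair: the negative imaginary part first).

Radius of convergence at 0: 5/8.
At -1: a logarithmic branch point.
At -5/8: an algebraic (square-root) branch point.


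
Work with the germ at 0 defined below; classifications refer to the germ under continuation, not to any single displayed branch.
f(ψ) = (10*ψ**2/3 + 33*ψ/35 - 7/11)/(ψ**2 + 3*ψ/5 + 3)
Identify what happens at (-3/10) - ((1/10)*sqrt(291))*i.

The denominator factor ψ**2 + 3*ψ/5 + 3 vanishes at (-3/10) - ((1/10)*sqrt(291))*i and appears to the power 1; the numerator there equals (-39729/3850) + ((37/350)*sqrt(291))*i, nonzero, and no other factor vanishes.
Hence a pole whose order is the multiplicity, 1.

The point is a pole of order 1.


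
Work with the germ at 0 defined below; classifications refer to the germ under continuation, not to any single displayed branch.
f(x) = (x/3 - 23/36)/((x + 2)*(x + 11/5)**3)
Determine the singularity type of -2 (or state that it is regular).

The point is a pole of order 1.

The denominator factor x + 2 vanishes at -2 and appears to the power 1; the numerator there equals -47/36, nonzero, and no other factor vanishes.
Hence a pole whose order is the multiplicity, 1.


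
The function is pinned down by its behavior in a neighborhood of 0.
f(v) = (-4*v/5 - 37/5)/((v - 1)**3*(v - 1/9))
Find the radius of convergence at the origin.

The radius of convergence is 1/9.

Denominator factor (v - 1/9): pole of order 1 at 1/9, modulus 1/9.
Denominator factor (v - 1)^3: pole of order 3 at 1, modulus 1.
The radius of convergence is the smallest modulus among the singular points: 1/9.


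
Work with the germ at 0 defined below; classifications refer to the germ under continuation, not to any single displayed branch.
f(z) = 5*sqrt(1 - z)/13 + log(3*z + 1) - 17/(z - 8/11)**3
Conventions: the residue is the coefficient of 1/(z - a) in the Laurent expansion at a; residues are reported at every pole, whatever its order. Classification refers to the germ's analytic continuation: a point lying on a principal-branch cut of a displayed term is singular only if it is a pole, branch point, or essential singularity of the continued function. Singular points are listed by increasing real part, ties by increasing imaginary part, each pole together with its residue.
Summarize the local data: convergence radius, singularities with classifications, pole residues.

Radius of convergence at 0: 1/3.
At -1/3: a logarithmic branch point.
At 8/11: a pole of order 3; residue 0.
At 1: an algebraic (square-root) branch point.

Denominator factor (z - 8/11)^3: pole of order 3 at 8/11, modulus 8/11.
Branch term (1)*log(1 - z/(-1/3)): its argument vanishes at z = -1/3, a logarithmic branch point, modulus 1/3.
Branch term (5/13)*sqrt(1 - z/(1)): its argument vanishes at z = 1, a square-root branch point, modulus 1.
The radius of convergence is the smallest modulus among the singular points: 1/3.
The branch terms are analytic at 8/11 and contribute nothing to the residue; only the rational part matters.
At the order-3 pole 8/11 set g(z) = (z - (8/11))^3*(rational part) = -17.
Order-3 pole: residue = g''(a)/2; g''(8/11) = 0, so the residue is 0.
List the singular points by increasing real part (a conjugate pair: the negative imaginary part first).


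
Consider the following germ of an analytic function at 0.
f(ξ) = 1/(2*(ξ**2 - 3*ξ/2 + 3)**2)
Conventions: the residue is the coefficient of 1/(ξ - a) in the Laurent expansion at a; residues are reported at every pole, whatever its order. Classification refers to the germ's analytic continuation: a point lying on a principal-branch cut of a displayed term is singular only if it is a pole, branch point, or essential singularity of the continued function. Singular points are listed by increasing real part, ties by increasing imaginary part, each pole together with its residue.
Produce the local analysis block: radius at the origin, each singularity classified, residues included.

Radius of convergence at 0: sqrt(3).
At (3/4) - ((1/4)*sqrt(39))*i: a pole of order 2; residue ((8/1521)*sqrt(39))*i.
At (3/4) + ((1/4)*sqrt(39))*i: a pole of order 2; residue -((8/1521)*sqrt(39))*i.

Denominator factor (ξ**2 - 3*ξ/2 + 3)^2: discriminant -39/4, complex-conjugate roots (3/4) + ((1/4)*sqrt(39))*i and (3/4) - ((1/4)*sqrt(39))*i; poles of order 2, moduli sqrt(3) and sqrt(3).
The radius of convergence is the smallest modulus among the singular points: sqrt(3).
The factor ξ**2 - 3*ξ/2 + 3 splits as (ξ - a)(ξ - a') with a = (3/4) - ((1/4)*sqrt(39))*i, a' = (3/4) + ((1/4)*sqrt(39))*i. At the order-2 pole a set g(ξ) = (ξ - a)^2*f(ξ) = [1/2] / (ξ - a')^2.
Order-2 pole: residue = g'(a); g'((3/4) - ((1/4)*sqrt(39))*i) = ((8/1521)*sqrt(39))*i, so the residue is ((8/1521)*sqrt(39))*i.
The factor ξ**2 - 3*ξ/2 + 3 splits as (ξ - a)(ξ - a') with a = (3/4) + ((1/4)*sqrt(39))*i, a' = (3/4) - ((1/4)*sqrt(39))*i. At the order-2 pole a set g(ξ) = (ξ - a)^2*f(ξ) = [1/2] / (ξ - a')^2.
Order-2 pole: residue = g'(a); g'((3/4) + ((1/4)*sqrt(39))*i) = -((8/1521)*sqrt(39))*i, so the residue is -((8/1521)*sqrt(39))*i.
List the singular points by increasing real part (a conjugate pair: the negative imaginary part first).


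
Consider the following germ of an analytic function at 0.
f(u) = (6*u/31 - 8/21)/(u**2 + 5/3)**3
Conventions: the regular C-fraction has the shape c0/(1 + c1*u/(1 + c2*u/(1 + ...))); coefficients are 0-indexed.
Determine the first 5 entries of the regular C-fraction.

Taylor coefficients (expand at 0): a_0 = -72/875, a_1 = 162/3875, a_2 = 648/4375, a_3 = -1458/19375, a_4 = -3888/21875.
c0 = a_0 = -72/875. Peel one level at a time: if S = 1 + c*u/S' with S'(0) = 1, then c is the u-coefficient of S and S' = c*u/(S - 1).
S_1 = c0/f = 1 + (63/124)*u + (158229/76880)*u^2 + ...; c1 = 63/124.
S_2 = c1*u/(S_1 - 1) = 1 + (-17581/4340)*u + (17581/1225)*u^2 + ...; c2 = -17581/4340.
S_3 = c2*u/(S_2 - 1) = 1 + (124/35)*u + (-46128/87905)*u^2 + ...; c3 = 124/35.
S_4 = c3*u/(S_3 - 1) = 1 + (2604/17581)*u + ...; c4 = 2604/17581.

The regular C-fraction coefficients are [-72/875, 63/124, -17581/4340, 124/35, 2604/17581].


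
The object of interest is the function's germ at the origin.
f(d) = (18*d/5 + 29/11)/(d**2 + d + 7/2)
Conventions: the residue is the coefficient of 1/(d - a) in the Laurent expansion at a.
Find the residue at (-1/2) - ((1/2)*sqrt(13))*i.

The factor d**2 + d + 7/2 splits as (d - a)(d - a') with a = (-1/2) - ((1/2)*sqrt(13))*i, a' = (-1/2) + ((1/2)*sqrt(13))*i. At the order-1 pole a set g(d) = (d - a)*f(d) = [18*d/5 + 29/11] / (d - a').
Simple pole: residue = g(a) at a = (-1/2) - ((1/2)*sqrt(13))*i, which is (9/5) + ((46/715)*sqrt(13))*i.

The residue is (9/5) + ((46/715)*sqrt(13))*i.


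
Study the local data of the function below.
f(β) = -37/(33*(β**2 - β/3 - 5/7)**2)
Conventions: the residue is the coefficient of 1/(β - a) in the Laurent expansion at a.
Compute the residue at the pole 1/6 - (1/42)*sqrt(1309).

The factor β**2 - β/3 - 5/7 splits as (β - a)(β - a') with a = 1/6 - (1/42)*sqrt(1309), a' = 1/6 + (1/42)*sqrt(1309). At the order-2 pole a set g(β) = (β - a)^2*f(β) = [-37/33] / (β - a')^2.
Order-2 pole: residue = g'(a); g'(1/6 - (1/42)*sqrt(1309)) = -(4662/384659)*sqrt(1309), so the residue is -(4662/384659)*sqrt(1309).

The residue is -(4662/384659)*sqrt(1309).


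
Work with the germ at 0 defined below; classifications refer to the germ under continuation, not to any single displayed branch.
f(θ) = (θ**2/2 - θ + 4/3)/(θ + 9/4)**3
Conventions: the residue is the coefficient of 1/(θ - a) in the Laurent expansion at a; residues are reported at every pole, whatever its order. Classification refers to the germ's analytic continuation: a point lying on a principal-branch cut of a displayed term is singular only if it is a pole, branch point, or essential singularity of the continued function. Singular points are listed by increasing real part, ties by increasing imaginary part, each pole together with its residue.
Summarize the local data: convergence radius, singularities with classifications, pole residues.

Radius of convergence at 0: 9/4.
At -9/4: a pole of order 3; residue 1/2.

Denominator factor (θ + 9/4)^3: pole of order 3 at -9/4, modulus 9/4.
The radius of convergence is the smallest modulus among the singular points: 9/4.
At the order-3 pole -9/4 set g(θ) = (θ - (-9/4))^3*f(θ) = θ**2/2 - θ + 4/3.
Order-3 pole: residue = g''(a)/2; g''(-9/4) = 1, so the residue is 1/2.
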